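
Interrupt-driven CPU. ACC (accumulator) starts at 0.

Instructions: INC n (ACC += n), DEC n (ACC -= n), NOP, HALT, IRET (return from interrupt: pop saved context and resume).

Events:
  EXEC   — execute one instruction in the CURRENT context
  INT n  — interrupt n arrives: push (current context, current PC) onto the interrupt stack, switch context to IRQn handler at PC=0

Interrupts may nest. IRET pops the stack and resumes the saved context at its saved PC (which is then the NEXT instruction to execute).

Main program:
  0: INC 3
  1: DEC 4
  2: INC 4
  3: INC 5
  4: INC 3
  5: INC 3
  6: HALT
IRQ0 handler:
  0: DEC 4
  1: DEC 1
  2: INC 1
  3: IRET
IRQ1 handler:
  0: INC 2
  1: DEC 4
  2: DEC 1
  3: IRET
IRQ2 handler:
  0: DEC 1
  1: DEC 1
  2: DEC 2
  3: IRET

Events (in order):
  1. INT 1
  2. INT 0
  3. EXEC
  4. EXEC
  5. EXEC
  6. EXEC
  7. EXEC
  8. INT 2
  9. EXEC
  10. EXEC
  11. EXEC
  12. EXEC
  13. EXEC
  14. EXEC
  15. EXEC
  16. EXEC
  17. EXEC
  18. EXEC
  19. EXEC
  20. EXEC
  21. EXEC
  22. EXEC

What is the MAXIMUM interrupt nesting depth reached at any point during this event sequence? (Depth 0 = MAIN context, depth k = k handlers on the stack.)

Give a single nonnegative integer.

Event 1 (INT 1): INT 1 arrives: push (MAIN, PC=0), enter IRQ1 at PC=0 (depth now 1) [depth=1]
Event 2 (INT 0): INT 0 arrives: push (IRQ1, PC=0), enter IRQ0 at PC=0 (depth now 2) [depth=2]
Event 3 (EXEC): [IRQ0] PC=0: DEC 4 -> ACC=-4 [depth=2]
Event 4 (EXEC): [IRQ0] PC=1: DEC 1 -> ACC=-5 [depth=2]
Event 5 (EXEC): [IRQ0] PC=2: INC 1 -> ACC=-4 [depth=2]
Event 6 (EXEC): [IRQ0] PC=3: IRET -> resume IRQ1 at PC=0 (depth now 1) [depth=1]
Event 7 (EXEC): [IRQ1] PC=0: INC 2 -> ACC=-2 [depth=1]
Event 8 (INT 2): INT 2 arrives: push (IRQ1, PC=1), enter IRQ2 at PC=0 (depth now 2) [depth=2]
Event 9 (EXEC): [IRQ2] PC=0: DEC 1 -> ACC=-3 [depth=2]
Event 10 (EXEC): [IRQ2] PC=1: DEC 1 -> ACC=-4 [depth=2]
Event 11 (EXEC): [IRQ2] PC=2: DEC 2 -> ACC=-6 [depth=2]
Event 12 (EXEC): [IRQ2] PC=3: IRET -> resume IRQ1 at PC=1 (depth now 1) [depth=1]
Event 13 (EXEC): [IRQ1] PC=1: DEC 4 -> ACC=-10 [depth=1]
Event 14 (EXEC): [IRQ1] PC=2: DEC 1 -> ACC=-11 [depth=1]
Event 15 (EXEC): [IRQ1] PC=3: IRET -> resume MAIN at PC=0 (depth now 0) [depth=0]
Event 16 (EXEC): [MAIN] PC=0: INC 3 -> ACC=-8 [depth=0]
Event 17 (EXEC): [MAIN] PC=1: DEC 4 -> ACC=-12 [depth=0]
Event 18 (EXEC): [MAIN] PC=2: INC 4 -> ACC=-8 [depth=0]
Event 19 (EXEC): [MAIN] PC=3: INC 5 -> ACC=-3 [depth=0]
Event 20 (EXEC): [MAIN] PC=4: INC 3 -> ACC=0 [depth=0]
Event 21 (EXEC): [MAIN] PC=5: INC 3 -> ACC=3 [depth=0]
Event 22 (EXEC): [MAIN] PC=6: HALT [depth=0]
Max depth observed: 2

Answer: 2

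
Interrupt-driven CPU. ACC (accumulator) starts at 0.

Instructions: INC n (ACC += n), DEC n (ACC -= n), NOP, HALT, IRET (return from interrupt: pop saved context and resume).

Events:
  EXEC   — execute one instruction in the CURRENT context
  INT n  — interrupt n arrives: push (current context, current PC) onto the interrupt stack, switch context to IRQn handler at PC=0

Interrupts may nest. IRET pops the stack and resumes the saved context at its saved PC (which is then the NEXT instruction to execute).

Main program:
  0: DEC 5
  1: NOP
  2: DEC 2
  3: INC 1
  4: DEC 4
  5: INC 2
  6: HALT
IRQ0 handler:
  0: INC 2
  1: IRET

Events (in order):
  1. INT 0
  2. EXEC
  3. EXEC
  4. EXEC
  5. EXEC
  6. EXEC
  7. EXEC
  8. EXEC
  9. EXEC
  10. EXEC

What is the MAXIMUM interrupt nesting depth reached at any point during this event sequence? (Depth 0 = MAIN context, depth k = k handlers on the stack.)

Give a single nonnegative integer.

Event 1 (INT 0): INT 0 arrives: push (MAIN, PC=0), enter IRQ0 at PC=0 (depth now 1) [depth=1]
Event 2 (EXEC): [IRQ0] PC=0: INC 2 -> ACC=2 [depth=1]
Event 3 (EXEC): [IRQ0] PC=1: IRET -> resume MAIN at PC=0 (depth now 0) [depth=0]
Event 4 (EXEC): [MAIN] PC=0: DEC 5 -> ACC=-3 [depth=0]
Event 5 (EXEC): [MAIN] PC=1: NOP [depth=0]
Event 6 (EXEC): [MAIN] PC=2: DEC 2 -> ACC=-5 [depth=0]
Event 7 (EXEC): [MAIN] PC=3: INC 1 -> ACC=-4 [depth=0]
Event 8 (EXEC): [MAIN] PC=4: DEC 4 -> ACC=-8 [depth=0]
Event 9 (EXEC): [MAIN] PC=5: INC 2 -> ACC=-6 [depth=0]
Event 10 (EXEC): [MAIN] PC=6: HALT [depth=0]
Max depth observed: 1

Answer: 1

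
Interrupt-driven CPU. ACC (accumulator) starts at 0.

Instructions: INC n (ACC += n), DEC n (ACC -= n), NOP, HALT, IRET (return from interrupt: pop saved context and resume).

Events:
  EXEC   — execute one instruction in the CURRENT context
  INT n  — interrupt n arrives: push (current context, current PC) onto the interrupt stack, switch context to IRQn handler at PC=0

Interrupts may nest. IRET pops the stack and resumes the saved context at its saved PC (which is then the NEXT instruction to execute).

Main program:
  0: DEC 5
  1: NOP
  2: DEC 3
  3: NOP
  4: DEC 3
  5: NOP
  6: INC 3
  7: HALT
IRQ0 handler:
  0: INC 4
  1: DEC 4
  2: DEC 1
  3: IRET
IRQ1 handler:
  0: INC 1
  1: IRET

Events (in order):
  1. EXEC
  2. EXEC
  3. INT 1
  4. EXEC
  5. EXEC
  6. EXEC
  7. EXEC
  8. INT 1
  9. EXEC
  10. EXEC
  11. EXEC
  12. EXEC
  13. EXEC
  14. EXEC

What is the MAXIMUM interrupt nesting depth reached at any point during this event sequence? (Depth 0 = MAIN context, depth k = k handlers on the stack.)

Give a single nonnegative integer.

Event 1 (EXEC): [MAIN] PC=0: DEC 5 -> ACC=-5 [depth=0]
Event 2 (EXEC): [MAIN] PC=1: NOP [depth=0]
Event 3 (INT 1): INT 1 arrives: push (MAIN, PC=2), enter IRQ1 at PC=0 (depth now 1) [depth=1]
Event 4 (EXEC): [IRQ1] PC=0: INC 1 -> ACC=-4 [depth=1]
Event 5 (EXEC): [IRQ1] PC=1: IRET -> resume MAIN at PC=2 (depth now 0) [depth=0]
Event 6 (EXEC): [MAIN] PC=2: DEC 3 -> ACC=-7 [depth=0]
Event 7 (EXEC): [MAIN] PC=3: NOP [depth=0]
Event 8 (INT 1): INT 1 arrives: push (MAIN, PC=4), enter IRQ1 at PC=0 (depth now 1) [depth=1]
Event 9 (EXEC): [IRQ1] PC=0: INC 1 -> ACC=-6 [depth=1]
Event 10 (EXEC): [IRQ1] PC=1: IRET -> resume MAIN at PC=4 (depth now 0) [depth=0]
Event 11 (EXEC): [MAIN] PC=4: DEC 3 -> ACC=-9 [depth=0]
Event 12 (EXEC): [MAIN] PC=5: NOP [depth=0]
Event 13 (EXEC): [MAIN] PC=6: INC 3 -> ACC=-6 [depth=0]
Event 14 (EXEC): [MAIN] PC=7: HALT [depth=0]
Max depth observed: 1

Answer: 1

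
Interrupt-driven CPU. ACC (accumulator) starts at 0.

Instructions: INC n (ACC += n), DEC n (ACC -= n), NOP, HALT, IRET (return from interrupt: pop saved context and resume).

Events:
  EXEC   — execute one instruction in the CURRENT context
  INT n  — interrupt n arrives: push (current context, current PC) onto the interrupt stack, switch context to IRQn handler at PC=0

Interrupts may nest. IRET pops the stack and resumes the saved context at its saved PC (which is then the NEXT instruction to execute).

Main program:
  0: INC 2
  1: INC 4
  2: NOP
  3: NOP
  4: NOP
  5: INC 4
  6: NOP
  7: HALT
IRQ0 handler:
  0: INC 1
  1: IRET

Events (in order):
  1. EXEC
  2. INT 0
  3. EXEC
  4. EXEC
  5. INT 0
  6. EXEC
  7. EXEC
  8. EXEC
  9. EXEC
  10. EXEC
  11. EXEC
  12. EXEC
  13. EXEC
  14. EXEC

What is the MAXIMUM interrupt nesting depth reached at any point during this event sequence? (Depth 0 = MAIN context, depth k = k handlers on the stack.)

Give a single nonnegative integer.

Answer: 1

Derivation:
Event 1 (EXEC): [MAIN] PC=0: INC 2 -> ACC=2 [depth=0]
Event 2 (INT 0): INT 0 arrives: push (MAIN, PC=1), enter IRQ0 at PC=0 (depth now 1) [depth=1]
Event 3 (EXEC): [IRQ0] PC=0: INC 1 -> ACC=3 [depth=1]
Event 4 (EXEC): [IRQ0] PC=1: IRET -> resume MAIN at PC=1 (depth now 0) [depth=0]
Event 5 (INT 0): INT 0 arrives: push (MAIN, PC=1), enter IRQ0 at PC=0 (depth now 1) [depth=1]
Event 6 (EXEC): [IRQ0] PC=0: INC 1 -> ACC=4 [depth=1]
Event 7 (EXEC): [IRQ0] PC=1: IRET -> resume MAIN at PC=1 (depth now 0) [depth=0]
Event 8 (EXEC): [MAIN] PC=1: INC 4 -> ACC=8 [depth=0]
Event 9 (EXEC): [MAIN] PC=2: NOP [depth=0]
Event 10 (EXEC): [MAIN] PC=3: NOP [depth=0]
Event 11 (EXEC): [MAIN] PC=4: NOP [depth=0]
Event 12 (EXEC): [MAIN] PC=5: INC 4 -> ACC=12 [depth=0]
Event 13 (EXEC): [MAIN] PC=6: NOP [depth=0]
Event 14 (EXEC): [MAIN] PC=7: HALT [depth=0]
Max depth observed: 1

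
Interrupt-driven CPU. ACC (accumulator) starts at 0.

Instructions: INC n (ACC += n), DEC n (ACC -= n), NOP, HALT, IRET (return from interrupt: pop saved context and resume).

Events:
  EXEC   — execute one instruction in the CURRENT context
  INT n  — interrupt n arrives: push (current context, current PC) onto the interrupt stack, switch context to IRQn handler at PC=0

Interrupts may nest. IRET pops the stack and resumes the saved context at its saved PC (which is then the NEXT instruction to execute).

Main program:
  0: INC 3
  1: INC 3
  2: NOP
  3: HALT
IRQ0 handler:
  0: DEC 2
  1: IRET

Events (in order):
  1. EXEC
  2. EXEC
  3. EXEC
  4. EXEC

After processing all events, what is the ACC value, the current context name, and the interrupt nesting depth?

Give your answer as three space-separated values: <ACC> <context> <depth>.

Event 1 (EXEC): [MAIN] PC=0: INC 3 -> ACC=3
Event 2 (EXEC): [MAIN] PC=1: INC 3 -> ACC=6
Event 3 (EXEC): [MAIN] PC=2: NOP
Event 4 (EXEC): [MAIN] PC=3: HALT

Answer: 6 MAIN 0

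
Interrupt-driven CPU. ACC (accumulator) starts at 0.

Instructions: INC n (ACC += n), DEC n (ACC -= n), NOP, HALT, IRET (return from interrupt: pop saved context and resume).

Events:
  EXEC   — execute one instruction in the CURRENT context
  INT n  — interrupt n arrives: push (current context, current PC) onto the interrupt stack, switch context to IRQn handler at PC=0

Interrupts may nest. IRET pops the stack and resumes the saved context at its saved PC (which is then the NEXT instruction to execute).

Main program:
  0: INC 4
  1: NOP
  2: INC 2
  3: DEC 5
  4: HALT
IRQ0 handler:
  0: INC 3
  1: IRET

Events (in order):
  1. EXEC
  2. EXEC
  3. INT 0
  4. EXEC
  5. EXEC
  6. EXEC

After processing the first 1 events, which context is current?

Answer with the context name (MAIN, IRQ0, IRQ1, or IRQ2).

Event 1 (EXEC): [MAIN] PC=0: INC 4 -> ACC=4

Answer: MAIN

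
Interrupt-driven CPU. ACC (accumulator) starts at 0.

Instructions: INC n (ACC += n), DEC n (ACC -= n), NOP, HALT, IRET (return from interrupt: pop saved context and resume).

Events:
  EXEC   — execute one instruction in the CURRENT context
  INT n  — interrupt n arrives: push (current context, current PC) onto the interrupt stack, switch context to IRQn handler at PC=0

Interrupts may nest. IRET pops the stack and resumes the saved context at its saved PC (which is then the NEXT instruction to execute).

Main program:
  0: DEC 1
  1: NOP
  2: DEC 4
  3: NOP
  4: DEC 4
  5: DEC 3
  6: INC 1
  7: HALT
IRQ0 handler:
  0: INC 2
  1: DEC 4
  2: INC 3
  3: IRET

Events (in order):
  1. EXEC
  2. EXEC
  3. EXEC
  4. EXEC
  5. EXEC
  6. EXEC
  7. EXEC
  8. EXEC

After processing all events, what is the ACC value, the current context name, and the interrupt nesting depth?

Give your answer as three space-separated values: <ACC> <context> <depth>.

Event 1 (EXEC): [MAIN] PC=0: DEC 1 -> ACC=-1
Event 2 (EXEC): [MAIN] PC=1: NOP
Event 3 (EXEC): [MAIN] PC=2: DEC 4 -> ACC=-5
Event 4 (EXEC): [MAIN] PC=3: NOP
Event 5 (EXEC): [MAIN] PC=4: DEC 4 -> ACC=-9
Event 6 (EXEC): [MAIN] PC=5: DEC 3 -> ACC=-12
Event 7 (EXEC): [MAIN] PC=6: INC 1 -> ACC=-11
Event 8 (EXEC): [MAIN] PC=7: HALT

Answer: -11 MAIN 0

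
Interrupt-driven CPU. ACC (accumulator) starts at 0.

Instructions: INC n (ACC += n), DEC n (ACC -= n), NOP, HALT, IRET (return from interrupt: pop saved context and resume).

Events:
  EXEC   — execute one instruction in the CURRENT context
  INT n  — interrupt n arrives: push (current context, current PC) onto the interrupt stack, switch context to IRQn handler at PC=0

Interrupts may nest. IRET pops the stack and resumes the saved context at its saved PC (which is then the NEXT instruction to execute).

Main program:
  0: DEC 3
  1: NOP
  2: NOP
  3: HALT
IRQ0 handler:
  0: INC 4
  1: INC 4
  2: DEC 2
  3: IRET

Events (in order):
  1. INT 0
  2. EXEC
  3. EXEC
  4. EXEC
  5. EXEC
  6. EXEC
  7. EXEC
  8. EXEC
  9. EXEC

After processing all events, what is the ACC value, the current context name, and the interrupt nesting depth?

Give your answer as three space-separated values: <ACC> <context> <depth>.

Event 1 (INT 0): INT 0 arrives: push (MAIN, PC=0), enter IRQ0 at PC=0 (depth now 1)
Event 2 (EXEC): [IRQ0] PC=0: INC 4 -> ACC=4
Event 3 (EXEC): [IRQ0] PC=1: INC 4 -> ACC=8
Event 4 (EXEC): [IRQ0] PC=2: DEC 2 -> ACC=6
Event 5 (EXEC): [IRQ0] PC=3: IRET -> resume MAIN at PC=0 (depth now 0)
Event 6 (EXEC): [MAIN] PC=0: DEC 3 -> ACC=3
Event 7 (EXEC): [MAIN] PC=1: NOP
Event 8 (EXEC): [MAIN] PC=2: NOP
Event 9 (EXEC): [MAIN] PC=3: HALT

Answer: 3 MAIN 0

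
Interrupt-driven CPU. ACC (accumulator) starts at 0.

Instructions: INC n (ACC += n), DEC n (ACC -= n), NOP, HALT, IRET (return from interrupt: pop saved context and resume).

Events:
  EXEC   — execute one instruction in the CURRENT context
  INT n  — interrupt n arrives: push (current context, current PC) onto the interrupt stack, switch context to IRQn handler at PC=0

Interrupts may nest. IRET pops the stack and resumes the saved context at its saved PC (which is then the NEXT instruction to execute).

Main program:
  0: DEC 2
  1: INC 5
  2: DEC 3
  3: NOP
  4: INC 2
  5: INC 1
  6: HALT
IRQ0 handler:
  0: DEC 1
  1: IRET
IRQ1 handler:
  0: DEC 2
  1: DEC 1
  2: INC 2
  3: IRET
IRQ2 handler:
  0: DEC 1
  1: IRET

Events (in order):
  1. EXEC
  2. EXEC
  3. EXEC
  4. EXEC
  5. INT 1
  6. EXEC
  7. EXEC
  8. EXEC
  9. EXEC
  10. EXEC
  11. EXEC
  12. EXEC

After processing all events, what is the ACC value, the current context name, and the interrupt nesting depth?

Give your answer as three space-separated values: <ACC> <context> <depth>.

Answer: 2 MAIN 0

Derivation:
Event 1 (EXEC): [MAIN] PC=0: DEC 2 -> ACC=-2
Event 2 (EXEC): [MAIN] PC=1: INC 5 -> ACC=3
Event 3 (EXEC): [MAIN] PC=2: DEC 3 -> ACC=0
Event 4 (EXEC): [MAIN] PC=3: NOP
Event 5 (INT 1): INT 1 arrives: push (MAIN, PC=4), enter IRQ1 at PC=0 (depth now 1)
Event 6 (EXEC): [IRQ1] PC=0: DEC 2 -> ACC=-2
Event 7 (EXEC): [IRQ1] PC=1: DEC 1 -> ACC=-3
Event 8 (EXEC): [IRQ1] PC=2: INC 2 -> ACC=-1
Event 9 (EXEC): [IRQ1] PC=3: IRET -> resume MAIN at PC=4 (depth now 0)
Event 10 (EXEC): [MAIN] PC=4: INC 2 -> ACC=1
Event 11 (EXEC): [MAIN] PC=5: INC 1 -> ACC=2
Event 12 (EXEC): [MAIN] PC=6: HALT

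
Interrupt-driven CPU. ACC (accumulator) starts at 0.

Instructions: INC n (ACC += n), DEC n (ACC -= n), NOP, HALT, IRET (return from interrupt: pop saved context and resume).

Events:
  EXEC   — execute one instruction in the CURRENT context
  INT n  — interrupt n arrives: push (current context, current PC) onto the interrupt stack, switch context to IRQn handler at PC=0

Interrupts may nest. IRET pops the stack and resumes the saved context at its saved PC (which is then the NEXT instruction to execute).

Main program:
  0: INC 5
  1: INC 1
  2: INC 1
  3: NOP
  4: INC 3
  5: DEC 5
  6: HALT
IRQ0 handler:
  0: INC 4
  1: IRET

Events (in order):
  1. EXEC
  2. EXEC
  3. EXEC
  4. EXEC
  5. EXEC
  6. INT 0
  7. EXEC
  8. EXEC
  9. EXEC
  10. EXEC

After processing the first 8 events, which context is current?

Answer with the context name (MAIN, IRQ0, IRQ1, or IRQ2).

Answer: MAIN

Derivation:
Event 1 (EXEC): [MAIN] PC=0: INC 5 -> ACC=5
Event 2 (EXEC): [MAIN] PC=1: INC 1 -> ACC=6
Event 3 (EXEC): [MAIN] PC=2: INC 1 -> ACC=7
Event 4 (EXEC): [MAIN] PC=3: NOP
Event 5 (EXEC): [MAIN] PC=4: INC 3 -> ACC=10
Event 6 (INT 0): INT 0 arrives: push (MAIN, PC=5), enter IRQ0 at PC=0 (depth now 1)
Event 7 (EXEC): [IRQ0] PC=0: INC 4 -> ACC=14
Event 8 (EXEC): [IRQ0] PC=1: IRET -> resume MAIN at PC=5 (depth now 0)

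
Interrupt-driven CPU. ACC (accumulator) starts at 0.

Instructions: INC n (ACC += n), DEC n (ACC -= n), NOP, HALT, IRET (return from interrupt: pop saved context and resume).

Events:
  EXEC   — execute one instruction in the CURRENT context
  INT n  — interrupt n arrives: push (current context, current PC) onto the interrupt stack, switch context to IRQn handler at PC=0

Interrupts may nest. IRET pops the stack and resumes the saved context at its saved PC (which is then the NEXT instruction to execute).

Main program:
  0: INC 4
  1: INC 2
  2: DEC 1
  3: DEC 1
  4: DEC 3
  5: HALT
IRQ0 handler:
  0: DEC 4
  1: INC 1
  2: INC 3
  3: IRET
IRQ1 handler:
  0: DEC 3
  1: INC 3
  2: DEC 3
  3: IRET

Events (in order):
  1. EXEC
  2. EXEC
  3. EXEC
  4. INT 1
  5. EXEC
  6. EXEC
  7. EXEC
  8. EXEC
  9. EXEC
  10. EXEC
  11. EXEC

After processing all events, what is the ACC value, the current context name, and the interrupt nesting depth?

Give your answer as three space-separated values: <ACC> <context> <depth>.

Event 1 (EXEC): [MAIN] PC=0: INC 4 -> ACC=4
Event 2 (EXEC): [MAIN] PC=1: INC 2 -> ACC=6
Event 3 (EXEC): [MAIN] PC=2: DEC 1 -> ACC=5
Event 4 (INT 1): INT 1 arrives: push (MAIN, PC=3), enter IRQ1 at PC=0 (depth now 1)
Event 5 (EXEC): [IRQ1] PC=0: DEC 3 -> ACC=2
Event 6 (EXEC): [IRQ1] PC=1: INC 3 -> ACC=5
Event 7 (EXEC): [IRQ1] PC=2: DEC 3 -> ACC=2
Event 8 (EXEC): [IRQ1] PC=3: IRET -> resume MAIN at PC=3 (depth now 0)
Event 9 (EXEC): [MAIN] PC=3: DEC 1 -> ACC=1
Event 10 (EXEC): [MAIN] PC=4: DEC 3 -> ACC=-2
Event 11 (EXEC): [MAIN] PC=5: HALT

Answer: -2 MAIN 0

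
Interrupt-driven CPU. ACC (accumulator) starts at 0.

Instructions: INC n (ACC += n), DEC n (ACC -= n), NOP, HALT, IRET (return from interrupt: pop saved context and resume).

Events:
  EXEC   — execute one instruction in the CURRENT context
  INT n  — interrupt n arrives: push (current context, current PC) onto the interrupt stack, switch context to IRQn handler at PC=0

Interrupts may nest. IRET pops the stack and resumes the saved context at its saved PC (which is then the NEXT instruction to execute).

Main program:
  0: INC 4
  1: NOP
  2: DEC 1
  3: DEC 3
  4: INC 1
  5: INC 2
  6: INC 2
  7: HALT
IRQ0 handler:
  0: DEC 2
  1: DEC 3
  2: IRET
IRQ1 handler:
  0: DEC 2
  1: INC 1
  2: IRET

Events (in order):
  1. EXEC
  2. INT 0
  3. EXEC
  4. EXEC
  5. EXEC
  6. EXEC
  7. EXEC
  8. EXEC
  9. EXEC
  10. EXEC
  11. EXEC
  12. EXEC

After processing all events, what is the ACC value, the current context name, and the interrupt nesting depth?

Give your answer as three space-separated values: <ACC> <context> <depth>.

Event 1 (EXEC): [MAIN] PC=0: INC 4 -> ACC=4
Event 2 (INT 0): INT 0 arrives: push (MAIN, PC=1), enter IRQ0 at PC=0 (depth now 1)
Event 3 (EXEC): [IRQ0] PC=0: DEC 2 -> ACC=2
Event 4 (EXEC): [IRQ0] PC=1: DEC 3 -> ACC=-1
Event 5 (EXEC): [IRQ0] PC=2: IRET -> resume MAIN at PC=1 (depth now 0)
Event 6 (EXEC): [MAIN] PC=1: NOP
Event 7 (EXEC): [MAIN] PC=2: DEC 1 -> ACC=-2
Event 8 (EXEC): [MAIN] PC=3: DEC 3 -> ACC=-5
Event 9 (EXEC): [MAIN] PC=4: INC 1 -> ACC=-4
Event 10 (EXEC): [MAIN] PC=5: INC 2 -> ACC=-2
Event 11 (EXEC): [MAIN] PC=6: INC 2 -> ACC=0
Event 12 (EXEC): [MAIN] PC=7: HALT

Answer: 0 MAIN 0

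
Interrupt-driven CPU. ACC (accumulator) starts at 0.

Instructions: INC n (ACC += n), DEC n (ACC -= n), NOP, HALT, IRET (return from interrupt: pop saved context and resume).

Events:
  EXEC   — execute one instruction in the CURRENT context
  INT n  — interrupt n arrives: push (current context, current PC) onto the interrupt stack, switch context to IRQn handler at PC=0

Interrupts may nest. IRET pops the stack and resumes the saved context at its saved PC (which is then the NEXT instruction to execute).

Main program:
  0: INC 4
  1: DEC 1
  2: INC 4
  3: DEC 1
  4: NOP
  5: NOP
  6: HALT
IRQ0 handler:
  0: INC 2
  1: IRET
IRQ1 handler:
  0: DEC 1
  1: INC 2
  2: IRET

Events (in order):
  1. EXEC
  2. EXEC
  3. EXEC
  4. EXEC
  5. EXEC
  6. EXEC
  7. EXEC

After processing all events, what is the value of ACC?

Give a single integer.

Answer: 6

Derivation:
Event 1 (EXEC): [MAIN] PC=0: INC 4 -> ACC=4
Event 2 (EXEC): [MAIN] PC=1: DEC 1 -> ACC=3
Event 3 (EXEC): [MAIN] PC=2: INC 4 -> ACC=7
Event 4 (EXEC): [MAIN] PC=3: DEC 1 -> ACC=6
Event 5 (EXEC): [MAIN] PC=4: NOP
Event 6 (EXEC): [MAIN] PC=5: NOP
Event 7 (EXEC): [MAIN] PC=6: HALT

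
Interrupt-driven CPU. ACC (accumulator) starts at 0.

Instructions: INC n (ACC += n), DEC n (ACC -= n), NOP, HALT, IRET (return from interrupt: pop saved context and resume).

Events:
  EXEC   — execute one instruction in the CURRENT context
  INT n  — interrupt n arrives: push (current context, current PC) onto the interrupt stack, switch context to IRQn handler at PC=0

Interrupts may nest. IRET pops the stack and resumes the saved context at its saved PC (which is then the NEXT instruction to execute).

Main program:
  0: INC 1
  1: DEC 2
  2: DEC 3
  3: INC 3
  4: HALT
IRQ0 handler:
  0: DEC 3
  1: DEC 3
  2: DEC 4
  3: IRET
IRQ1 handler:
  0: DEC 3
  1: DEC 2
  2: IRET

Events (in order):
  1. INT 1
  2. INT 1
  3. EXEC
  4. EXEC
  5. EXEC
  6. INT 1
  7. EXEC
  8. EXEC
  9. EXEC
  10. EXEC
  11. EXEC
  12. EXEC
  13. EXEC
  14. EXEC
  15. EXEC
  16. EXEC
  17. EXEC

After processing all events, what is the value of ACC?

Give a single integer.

Event 1 (INT 1): INT 1 arrives: push (MAIN, PC=0), enter IRQ1 at PC=0 (depth now 1)
Event 2 (INT 1): INT 1 arrives: push (IRQ1, PC=0), enter IRQ1 at PC=0 (depth now 2)
Event 3 (EXEC): [IRQ1] PC=0: DEC 3 -> ACC=-3
Event 4 (EXEC): [IRQ1] PC=1: DEC 2 -> ACC=-5
Event 5 (EXEC): [IRQ1] PC=2: IRET -> resume IRQ1 at PC=0 (depth now 1)
Event 6 (INT 1): INT 1 arrives: push (IRQ1, PC=0), enter IRQ1 at PC=0 (depth now 2)
Event 7 (EXEC): [IRQ1] PC=0: DEC 3 -> ACC=-8
Event 8 (EXEC): [IRQ1] PC=1: DEC 2 -> ACC=-10
Event 9 (EXEC): [IRQ1] PC=2: IRET -> resume IRQ1 at PC=0 (depth now 1)
Event 10 (EXEC): [IRQ1] PC=0: DEC 3 -> ACC=-13
Event 11 (EXEC): [IRQ1] PC=1: DEC 2 -> ACC=-15
Event 12 (EXEC): [IRQ1] PC=2: IRET -> resume MAIN at PC=0 (depth now 0)
Event 13 (EXEC): [MAIN] PC=0: INC 1 -> ACC=-14
Event 14 (EXEC): [MAIN] PC=1: DEC 2 -> ACC=-16
Event 15 (EXEC): [MAIN] PC=2: DEC 3 -> ACC=-19
Event 16 (EXEC): [MAIN] PC=3: INC 3 -> ACC=-16
Event 17 (EXEC): [MAIN] PC=4: HALT

Answer: -16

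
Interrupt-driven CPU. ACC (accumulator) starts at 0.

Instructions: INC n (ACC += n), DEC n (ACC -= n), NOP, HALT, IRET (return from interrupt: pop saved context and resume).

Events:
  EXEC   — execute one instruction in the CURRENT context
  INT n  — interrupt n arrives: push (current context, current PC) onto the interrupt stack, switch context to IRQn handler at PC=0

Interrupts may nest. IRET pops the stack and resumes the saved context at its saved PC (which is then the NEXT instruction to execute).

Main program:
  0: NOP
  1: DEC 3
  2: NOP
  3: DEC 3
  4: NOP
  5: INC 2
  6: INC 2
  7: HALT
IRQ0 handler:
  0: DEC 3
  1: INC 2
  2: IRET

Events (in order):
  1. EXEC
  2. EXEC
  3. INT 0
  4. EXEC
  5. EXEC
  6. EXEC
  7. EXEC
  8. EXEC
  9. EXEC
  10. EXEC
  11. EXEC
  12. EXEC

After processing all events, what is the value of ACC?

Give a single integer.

Event 1 (EXEC): [MAIN] PC=0: NOP
Event 2 (EXEC): [MAIN] PC=1: DEC 3 -> ACC=-3
Event 3 (INT 0): INT 0 arrives: push (MAIN, PC=2), enter IRQ0 at PC=0 (depth now 1)
Event 4 (EXEC): [IRQ0] PC=0: DEC 3 -> ACC=-6
Event 5 (EXEC): [IRQ0] PC=1: INC 2 -> ACC=-4
Event 6 (EXEC): [IRQ0] PC=2: IRET -> resume MAIN at PC=2 (depth now 0)
Event 7 (EXEC): [MAIN] PC=2: NOP
Event 8 (EXEC): [MAIN] PC=3: DEC 3 -> ACC=-7
Event 9 (EXEC): [MAIN] PC=4: NOP
Event 10 (EXEC): [MAIN] PC=5: INC 2 -> ACC=-5
Event 11 (EXEC): [MAIN] PC=6: INC 2 -> ACC=-3
Event 12 (EXEC): [MAIN] PC=7: HALT

Answer: -3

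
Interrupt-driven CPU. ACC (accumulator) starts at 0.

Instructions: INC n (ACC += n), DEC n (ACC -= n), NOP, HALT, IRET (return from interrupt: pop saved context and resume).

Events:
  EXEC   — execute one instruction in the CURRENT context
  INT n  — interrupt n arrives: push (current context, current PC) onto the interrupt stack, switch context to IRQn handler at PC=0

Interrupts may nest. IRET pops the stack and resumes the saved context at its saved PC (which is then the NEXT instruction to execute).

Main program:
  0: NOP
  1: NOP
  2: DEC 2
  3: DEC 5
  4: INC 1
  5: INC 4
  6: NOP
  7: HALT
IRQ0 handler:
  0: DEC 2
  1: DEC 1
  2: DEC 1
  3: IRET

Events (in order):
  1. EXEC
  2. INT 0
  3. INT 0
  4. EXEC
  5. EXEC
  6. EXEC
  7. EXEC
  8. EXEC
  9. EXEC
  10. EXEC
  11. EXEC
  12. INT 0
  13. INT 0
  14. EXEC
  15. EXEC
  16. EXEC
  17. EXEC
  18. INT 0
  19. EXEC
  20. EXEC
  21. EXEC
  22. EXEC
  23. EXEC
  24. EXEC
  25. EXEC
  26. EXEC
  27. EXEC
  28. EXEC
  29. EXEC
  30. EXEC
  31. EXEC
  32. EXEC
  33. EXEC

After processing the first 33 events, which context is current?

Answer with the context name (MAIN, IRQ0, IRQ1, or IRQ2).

Event 1 (EXEC): [MAIN] PC=0: NOP
Event 2 (INT 0): INT 0 arrives: push (MAIN, PC=1), enter IRQ0 at PC=0 (depth now 1)
Event 3 (INT 0): INT 0 arrives: push (IRQ0, PC=0), enter IRQ0 at PC=0 (depth now 2)
Event 4 (EXEC): [IRQ0] PC=0: DEC 2 -> ACC=-2
Event 5 (EXEC): [IRQ0] PC=1: DEC 1 -> ACC=-3
Event 6 (EXEC): [IRQ0] PC=2: DEC 1 -> ACC=-4
Event 7 (EXEC): [IRQ0] PC=3: IRET -> resume IRQ0 at PC=0 (depth now 1)
Event 8 (EXEC): [IRQ0] PC=0: DEC 2 -> ACC=-6
Event 9 (EXEC): [IRQ0] PC=1: DEC 1 -> ACC=-7
Event 10 (EXEC): [IRQ0] PC=2: DEC 1 -> ACC=-8
Event 11 (EXEC): [IRQ0] PC=3: IRET -> resume MAIN at PC=1 (depth now 0)
Event 12 (INT 0): INT 0 arrives: push (MAIN, PC=1), enter IRQ0 at PC=0 (depth now 1)
Event 13 (INT 0): INT 0 arrives: push (IRQ0, PC=0), enter IRQ0 at PC=0 (depth now 2)
Event 14 (EXEC): [IRQ0] PC=0: DEC 2 -> ACC=-10
Event 15 (EXEC): [IRQ0] PC=1: DEC 1 -> ACC=-11
Event 16 (EXEC): [IRQ0] PC=2: DEC 1 -> ACC=-12
Event 17 (EXEC): [IRQ0] PC=3: IRET -> resume IRQ0 at PC=0 (depth now 1)
Event 18 (INT 0): INT 0 arrives: push (IRQ0, PC=0), enter IRQ0 at PC=0 (depth now 2)
Event 19 (EXEC): [IRQ0] PC=0: DEC 2 -> ACC=-14
Event 20 (EXEC): [IRQ0] PC=1: DEC 1 -> ACC=-15
Event 21 (EXEC): [IRQ0] PC=2: DEC 1 -> ACC=-16
Event 22 (EXEC): [IRQ0] PC=3: IRET -> resume IRQ0 at PC=0 (depth now 1)
Event 23 (EXEC): [IRQ0] PC=0: DEC 2 -> ACC=-18
Event 24 (EXEC): [IRQ0] PC=1: DEC 1 -> ACC=-19
Event 25 (EXEC): [IRQ0] PC=2: DEC 1 -> ACC=-20
Event 26 (EXEC): [IRQ0] PC=3: IRET -> resume MAIN at PC=1 (depth now 0)
Event 27 (EXEC): [MAIN] PC=1: NOP
Event 28 (EXEC): [MAIN] PC=2: DEC 2 -> ACC=-22
Event 29 (EXEC): [MAIN] PC=3: DEC 5 -> ACC=-27
Event 30 (EXEC): [MAIN] PC=4: INC 1 -> ACC=-26
Event 31 (EXEC): [MAIN] PC=5: INC 4 -> ACC=-22
Event 32 (EXEC): [MAIN] PC=6: NOP
Event 33 (EXEC): [MAIN] PC=7: HALT

Answer: MAIN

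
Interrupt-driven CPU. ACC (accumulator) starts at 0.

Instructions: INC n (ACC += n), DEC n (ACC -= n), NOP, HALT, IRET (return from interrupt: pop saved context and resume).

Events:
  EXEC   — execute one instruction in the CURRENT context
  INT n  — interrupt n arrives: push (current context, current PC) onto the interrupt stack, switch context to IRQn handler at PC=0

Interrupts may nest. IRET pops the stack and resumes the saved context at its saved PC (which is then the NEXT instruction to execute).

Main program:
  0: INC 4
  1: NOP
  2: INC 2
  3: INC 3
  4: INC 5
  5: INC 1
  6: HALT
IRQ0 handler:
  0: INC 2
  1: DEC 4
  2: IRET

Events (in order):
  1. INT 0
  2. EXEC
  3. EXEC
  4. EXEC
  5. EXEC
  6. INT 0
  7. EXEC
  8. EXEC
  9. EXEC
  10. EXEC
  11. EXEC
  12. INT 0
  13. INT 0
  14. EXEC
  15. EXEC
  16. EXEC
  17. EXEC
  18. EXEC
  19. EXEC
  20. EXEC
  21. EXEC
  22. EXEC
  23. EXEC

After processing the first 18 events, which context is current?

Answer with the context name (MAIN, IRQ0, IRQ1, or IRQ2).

Event 1 (INT 0): INT 0 arrives: push (MAIN, PC=0), enter IRQ0 at PC=0 (depth now 1)
Event 2 (EXEC): [IRQ0] PC=0: INC 2 -> ACC=2
Event 3 (EXEC): [IRQ0] PC=1: DEC 4 -> ACC=-2
Event 4 (EXEC): [IRQ0] PC=2: IRET -> resume MAIN at PC=0 (depth now 0)
Event 5 (EXEC): [MAIN] PC=0: INC 4 -> ACC=2
Event 6 (INT 0): INT 0 arrives: push (MAIN, PC=1), enter IRQ0 at PC=0 (depth now 1)
Event 7 (EXEC): [IRQ0] PC=0: INC 2 -> ACC=4
Event 8 (EXEC): [IRQ0] PC=1: DEC 4 -> ACC=0
Event 9 (EXEC): [IRQ0] PC=2: IRET -> resume MAIN at PC=1 (depth now 0)
Event 10 (EXEC): [MAIN] PC=1: NOP
Event 11 (EXEC): [MAIN] PC=2: INC 2 -> ACC=2
Event 12 (INT 0): INT 0 arrives: push (MAIN, PC=3), enter IRQ0 at PC=0 (depth now 1)
Event 13 (INT 0): INT 0 arrives: push (IRQ0, PC=0), enter IRQ0 at PC=0 (depth now 2)
Event 14 (EXEC): [IRQ0] PC=0: INC 2 -> ACC=4
Event 15 (EXEC): [IRQ0] PC=1: DEC 4 -> ACC=0
Event 16 (EXEC): [IRQ0] PC=2: IRET -> resume IRQ0 at PC=0 (depth now 1)
Event 17 (EXEC): [IRQ0] PC=0: INC 2 -> ACC=2
Event 18 (EXEC): [IRQ0] PC=1: DEC 4 -> ACC=-2

Answer: IRQ0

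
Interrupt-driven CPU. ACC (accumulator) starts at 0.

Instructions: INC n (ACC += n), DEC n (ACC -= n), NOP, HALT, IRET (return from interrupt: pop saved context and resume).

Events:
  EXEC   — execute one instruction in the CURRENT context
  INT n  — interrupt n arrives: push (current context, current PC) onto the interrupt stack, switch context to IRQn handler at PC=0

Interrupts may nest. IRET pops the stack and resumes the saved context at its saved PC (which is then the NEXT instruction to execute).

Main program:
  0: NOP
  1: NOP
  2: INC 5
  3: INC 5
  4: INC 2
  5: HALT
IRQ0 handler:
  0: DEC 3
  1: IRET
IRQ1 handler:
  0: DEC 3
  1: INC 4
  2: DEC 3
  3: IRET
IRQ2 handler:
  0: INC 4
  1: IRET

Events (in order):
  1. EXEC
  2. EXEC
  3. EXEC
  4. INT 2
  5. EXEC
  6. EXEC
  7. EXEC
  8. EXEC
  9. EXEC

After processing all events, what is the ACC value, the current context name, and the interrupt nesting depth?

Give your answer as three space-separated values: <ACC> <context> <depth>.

Answer: 16 MAIN 0

Derivation:
Event 1 (EXEC): [MAIN] PC=0: NOP
Event 2 (EXEC): [MAIN] PC=1: NOP
Event 3 (EXEC): [MAIN] PC=2: INC 5 -> ACC=5
Event 4 (INT 2): INT 2 arrives: push (MAIN, PC=3), enter IRQ2 at PC=0 (depth now 1)
Event 5 (EXEC): [IRQ2] PC=0: INC 4 -> ACC=9
Event 6 (EXEC): [IRQ2] PC=1: IRET -> resume MAIN at PC=3 (depth now 0)
Event 7 (EXEC): [MAIN] PC=3: INC 5 -> ACC=14
Event 8 (EXEC): [MAIN] PC=4: INC 2 -> ACC=16
Event 9 (EXEC): [MAIN] PC=5: HALT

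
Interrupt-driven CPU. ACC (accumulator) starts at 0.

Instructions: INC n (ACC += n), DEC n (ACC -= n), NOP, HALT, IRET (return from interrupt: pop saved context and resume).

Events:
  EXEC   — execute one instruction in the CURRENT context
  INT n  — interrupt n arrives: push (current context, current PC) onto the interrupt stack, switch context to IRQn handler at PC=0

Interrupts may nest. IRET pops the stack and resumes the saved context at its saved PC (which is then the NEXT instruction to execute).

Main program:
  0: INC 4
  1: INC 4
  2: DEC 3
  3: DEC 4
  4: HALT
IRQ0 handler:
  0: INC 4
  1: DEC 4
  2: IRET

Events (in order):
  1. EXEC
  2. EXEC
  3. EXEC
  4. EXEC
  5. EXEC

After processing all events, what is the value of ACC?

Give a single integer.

Answer: 1

Derivation:
Event 1 (EXEC): [MAIN] PC=0: INC 4 -> ACC=4
Event 2 (EXEC): [MAIN] PC=1: INC 4 -> ACC=8
Event 3 (EXEC): [MAIN] PC=2: DEC 3 -> ACC=5
Event 4 (EXEC): [MAIN] PC=3: DEC 4 -> ACC=1
Event 5 (EXEC): [MAIN] PC=4: HALT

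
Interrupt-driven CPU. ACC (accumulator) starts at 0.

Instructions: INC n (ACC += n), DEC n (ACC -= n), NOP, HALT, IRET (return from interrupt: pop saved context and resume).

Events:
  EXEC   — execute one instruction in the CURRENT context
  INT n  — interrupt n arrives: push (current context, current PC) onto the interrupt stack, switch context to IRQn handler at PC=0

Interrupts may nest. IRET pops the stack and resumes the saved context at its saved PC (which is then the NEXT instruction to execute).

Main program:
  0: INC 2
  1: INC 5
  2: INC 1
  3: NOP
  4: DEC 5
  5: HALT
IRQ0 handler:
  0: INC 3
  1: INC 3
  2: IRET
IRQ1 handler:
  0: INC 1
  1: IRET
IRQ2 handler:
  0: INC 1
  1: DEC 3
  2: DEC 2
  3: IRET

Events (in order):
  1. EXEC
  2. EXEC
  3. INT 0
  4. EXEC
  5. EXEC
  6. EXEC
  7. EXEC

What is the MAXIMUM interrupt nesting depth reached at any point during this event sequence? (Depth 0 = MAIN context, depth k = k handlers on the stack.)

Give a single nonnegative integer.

Answer: 1

Derivation:
Event 1 (EXEC): [MAIN] PC=0: INC 2 -> ACC=2 [depth=0]
Event 2 (EXEC): [MAIN] PC=1: INC 5 -> ACC=7 [depth=0]
Event 3 (INT 0): INT 0 arrives: push (MAIN, PC=2), enter IRQ0 at PC=0 (depth now 1) [depth=1]
Event 4 (EXEC): [IRQ0] PC=0: INC 3 -> ACC=10 [depth=1]
Event 5 (EXEC): [IRQ0] PC=1: INC 3 -> ACC=13 [depth=1]
Event 6 (EXEC): [IRQ0] PC=2: IRET -> resume MAIN at PC=2 (depth now 0) [depth=0]
Event 7 (EXEC): [MAIN] PC=2: INC 1 -> ACC=14 [depth=0]
Max depth observed: 1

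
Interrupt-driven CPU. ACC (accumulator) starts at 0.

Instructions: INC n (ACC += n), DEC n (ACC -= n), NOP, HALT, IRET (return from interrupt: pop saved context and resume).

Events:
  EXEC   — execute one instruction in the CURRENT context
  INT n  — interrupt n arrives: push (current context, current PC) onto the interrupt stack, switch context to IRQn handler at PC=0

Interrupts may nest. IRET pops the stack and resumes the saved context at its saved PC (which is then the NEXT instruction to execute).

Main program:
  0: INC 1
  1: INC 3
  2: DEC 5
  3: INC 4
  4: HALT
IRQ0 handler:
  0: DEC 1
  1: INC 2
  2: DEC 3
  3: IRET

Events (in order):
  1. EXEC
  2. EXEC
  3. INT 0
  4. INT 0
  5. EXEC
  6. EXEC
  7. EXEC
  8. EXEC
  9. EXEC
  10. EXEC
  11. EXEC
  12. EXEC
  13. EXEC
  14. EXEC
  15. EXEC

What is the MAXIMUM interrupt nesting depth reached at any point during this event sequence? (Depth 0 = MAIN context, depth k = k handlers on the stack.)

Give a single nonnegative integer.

Event 1 (EXEC): [MAIN] PC=0: INC 1 -> ACC=1 [depth=0]
Event 2 (EXEC): [MAIN] PC=1: INC 3 -> ACC=4 [depth=0]
Event 3 (INT 0): INT 0 arrives: push (MAIN, PC=2), enter IRQ0 at PC=0 (depth now 1) [depth=1]
Event 4 (INT 0): INT 0 arrives: push (IRQ0, PC=0), enter IRQ0 at PC=0 (depth now 2) [depth=2]
Event 5 (EXEC): [IRQ0] PC=0: DEC 1 -> ACC=3 [depth=2]
Event 6 (EXEC): [IRQ0] PC=1: INC 2 -> ACC=5 [depth=2]
Event 7 (EXEC): [IRQ0] PC=2: DEC 3 -> ACC=2 [depth=2]
Event 8 (EXEC): [IRQ0] PC=3: IRET -> resume IRQ0 at PC=0 (depth now 1) [depth=1]
Event 9 (EXEC): [IRQ0] PC=0: DEC 1 -> ACC=1 [depth=1]
Event 10 (EXEC): [IRQ0] PC=1: INC 2 -> ACC=3 [depth=1]
Event 11 (EXEC): [IRQ0] PC=2: DEC 3 -> ACC=0 [depth=1]
Event 12 (EXEC): [IRQ0] PC=3: IRET -> resume MAIN at PC=2 (depth now 0) [depth=0]
Event 13 (EXEC): [MAIN] PC=2: DEC 5 -> ACC=-5 [depth=0]
Event 14 (EXEC): [MAIN] PC=3: INC 4 -> ACC=-1 [depth=0]
Event 15 (EXEC): [MAIN] PC=4: HALT [depth=0]
Max depth observed: 2

Answer: 2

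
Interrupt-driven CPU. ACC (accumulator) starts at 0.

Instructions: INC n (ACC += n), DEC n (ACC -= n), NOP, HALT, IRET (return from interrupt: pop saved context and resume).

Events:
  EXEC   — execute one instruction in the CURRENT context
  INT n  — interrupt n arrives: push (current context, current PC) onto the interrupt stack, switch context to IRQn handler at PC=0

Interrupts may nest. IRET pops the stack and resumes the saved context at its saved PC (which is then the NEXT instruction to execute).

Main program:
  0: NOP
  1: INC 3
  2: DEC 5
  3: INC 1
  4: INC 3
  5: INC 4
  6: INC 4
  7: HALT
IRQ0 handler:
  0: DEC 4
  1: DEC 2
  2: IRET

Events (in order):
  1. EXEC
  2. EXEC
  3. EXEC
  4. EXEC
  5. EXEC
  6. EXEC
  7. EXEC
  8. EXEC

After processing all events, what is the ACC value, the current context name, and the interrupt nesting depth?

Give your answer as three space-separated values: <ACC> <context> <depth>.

Event 1 (EXEC): [MAIN] PC=0: NOP
Event 2 (EXEC): [MAIN] PC=1: INC 3 -> ACC=3
Event 3 (EXEC): [MAIN] PC=2: DEC 5 -> ACC=-2
Event 4 (EXEC): [MAIN] PC=3: INC 1 -> ACC=-1
Event 5 (EXEC): [MAIN] PC=4: INC 3 -> ACC=2
Event 6 (EXEC): [MAIN] PC=5: INC 4 -> ACC=6
Event 7 (EXEC): [MAIN] PC=6: INC 4 -> ACC=10
Event 8 (EXEC): [MAIN] PC=7: HALT

Answer: 10 MAIN 0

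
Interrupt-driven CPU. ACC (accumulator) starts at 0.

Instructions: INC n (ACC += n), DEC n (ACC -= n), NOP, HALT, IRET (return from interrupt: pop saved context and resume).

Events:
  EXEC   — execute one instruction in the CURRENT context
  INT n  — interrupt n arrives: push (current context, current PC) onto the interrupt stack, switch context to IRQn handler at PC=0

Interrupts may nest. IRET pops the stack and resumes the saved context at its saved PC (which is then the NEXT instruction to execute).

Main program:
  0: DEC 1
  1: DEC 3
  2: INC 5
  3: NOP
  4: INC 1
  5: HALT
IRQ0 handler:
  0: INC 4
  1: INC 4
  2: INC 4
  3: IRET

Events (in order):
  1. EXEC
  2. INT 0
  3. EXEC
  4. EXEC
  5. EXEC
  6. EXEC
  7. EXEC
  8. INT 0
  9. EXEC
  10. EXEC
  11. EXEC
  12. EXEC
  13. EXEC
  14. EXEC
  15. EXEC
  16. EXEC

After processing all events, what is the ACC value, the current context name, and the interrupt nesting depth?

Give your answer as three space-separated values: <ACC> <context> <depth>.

Event 1 (EXEC): [MAIN] PC=0: DEC 1 -> ACC=-1
Event 2 (INT 0): INT 0 arrives: push (MAIN, PC=1), enter IRQ0 at PC=0 (depth now 1)
Event 3 (EXEC): [IRQ0] PC=0: INC 4 -> ACC=3
Event 4 (EXEC): [IRQ0] PC=1: INC 4 -> ACC=7
Event 5 (EXEC): [IRQ0] PC=2: INC 4 -> ACC=11
Event 6 (EXEC): [IRQ0] PC=3: IRET -> resume MAIN at PC=1 (depth now 0)
Event 7 (EXEC): [MAIN] PC=1: DEC 3 -> ACC=8
Event 8 (INT 0): INT 0 arrives: push (MAIN, PC=2), enter IRQ0 at PC=0 (depth now 1)
Event 9 (EXEC): [IRQ0] PC=0: INC 4 -> ACC=12
Event 10 (EXEC): [IRQ0] PC=1: INC 4 -> ACC=16
Event 11 (EXEC): [IRQ0] PC=2: INC 4 -> ACC=20
Event 12 (EXEC): [IRQ0] PC=3: IRET -> resume MAIN at PC=2 (depth now 0)
Event 13 (EXEC): [MAIN] PC=2: INC 5 -> ACC=25
Event 14 (EXEC): [MAIN] PC=3: NOP
Event 15 (EXEC): [MAIN] PC=4: INC 1 -> ACC=26
Event 16 (EXEC): [MAIN] PC=5: HALT

Answer: 26 MAIN 0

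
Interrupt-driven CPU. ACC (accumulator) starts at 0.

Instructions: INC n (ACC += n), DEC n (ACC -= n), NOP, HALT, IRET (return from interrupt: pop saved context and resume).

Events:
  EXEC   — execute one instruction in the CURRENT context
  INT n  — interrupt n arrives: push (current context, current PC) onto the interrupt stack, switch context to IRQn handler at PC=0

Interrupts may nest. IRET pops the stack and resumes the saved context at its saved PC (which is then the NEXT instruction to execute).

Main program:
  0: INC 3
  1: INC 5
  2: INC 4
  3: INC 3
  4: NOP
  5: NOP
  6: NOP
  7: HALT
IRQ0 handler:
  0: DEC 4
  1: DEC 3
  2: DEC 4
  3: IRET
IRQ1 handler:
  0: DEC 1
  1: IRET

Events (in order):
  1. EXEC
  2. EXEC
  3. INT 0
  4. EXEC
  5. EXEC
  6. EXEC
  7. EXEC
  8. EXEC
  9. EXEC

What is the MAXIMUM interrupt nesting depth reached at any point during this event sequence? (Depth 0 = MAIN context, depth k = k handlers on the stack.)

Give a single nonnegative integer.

Answer: 1

Derivation:
Event 1 (EXEC): [MAIN] PC=0: INC 3 -> ACC=3 [depth=0]
Event 2 (EXEC): [MAIN] PC=1: INC 5 -> ACC=8 [depth=0]
Event 3 (INT 0): INT 0 arrives: push (MAIN, PC=2), enter IRQ0 at PC=0 (depth now 1) [depth=1]
Event 4 (EXEC): [IRQ0] PC=0: DEC 4 -> ACC=4 [depth=1]
Event 5 (EXEC): [IRQ0] PC=1: DEC 3 -> ACC=1 [depth=1]
Event 6 (EXEC): [IRQ0] PC=2: DEC 4 -> ACC=-3 [depth=1]
Event 7 (EXEC): [IRQ0] PC=3: IRET -> resume MAIN at PC=2 (depth now 0) [depth=0]
Event 8 (EXEC): [MAIN] PC=2: INC 4 -> ACC=1 [depth=0]
Event 9 (EXEC): [MAIN] PC=3: INC 3 -> ACC=4 [depth=0]
Max depth observed: 1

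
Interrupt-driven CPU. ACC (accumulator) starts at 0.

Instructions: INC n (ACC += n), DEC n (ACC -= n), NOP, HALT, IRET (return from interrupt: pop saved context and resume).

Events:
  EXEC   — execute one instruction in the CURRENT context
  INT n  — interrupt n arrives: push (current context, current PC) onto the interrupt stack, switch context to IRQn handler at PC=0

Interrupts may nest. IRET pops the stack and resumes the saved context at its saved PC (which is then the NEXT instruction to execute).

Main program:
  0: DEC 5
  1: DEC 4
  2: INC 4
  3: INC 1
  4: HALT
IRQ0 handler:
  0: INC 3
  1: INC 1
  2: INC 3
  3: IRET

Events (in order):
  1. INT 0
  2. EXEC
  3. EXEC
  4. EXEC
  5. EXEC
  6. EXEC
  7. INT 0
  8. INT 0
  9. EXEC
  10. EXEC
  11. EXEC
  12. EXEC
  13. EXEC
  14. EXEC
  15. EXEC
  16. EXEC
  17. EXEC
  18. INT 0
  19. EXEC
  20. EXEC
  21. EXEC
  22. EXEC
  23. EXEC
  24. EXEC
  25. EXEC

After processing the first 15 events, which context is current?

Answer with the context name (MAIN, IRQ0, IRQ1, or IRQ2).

Answer: IRQ0

Derivation:
Event 1 (INT 0): INT 0 arrives: push (MAIN, PC=0), enter IRQ0 at PC=0 (depth now 1)
Event 2 (EXEC): [IRQ0] PC=0: INC 3 -> ACC=3
Event 3 (EXEC): [IRQ0] PC=1: INC 1 -> ACC=4
Event 4 (EXEC): [IRQ0] PC=2: INC 3 -> ACC=7
Event 5 (EXEC): [IRQ0] PC=3: IRET -> resume MAIN at PC=0 (depth now 0)
Event 6 (EXEC): [MAIN] PC=0: DEC 5 -> ACC=2
Event 7 (INT 0): INT 0 arrives: push (MAIN, PC=1), enter IRQ0 at PC=0 (depth now 1)
Event 8 (INT 0): INT 0 arrives: push (IRQ0, PC=0), enter IRQ0 at PC=0 (depth now 2)
Event 9 (EXEC): [IRQ0] PC=0: INC 3 -> ACC=5
Event 10 (EXEC): [IRQ0] PC=1: INC 1 -> ACC=6
Event 11 (EXEC): [IRQ0] PC=2: INC 3 -> ACC=9
Event 12 (EXEC): [IRQ0] PC=3: IRET -> resume IRQ0 at PC=0 (depth now 1)
Event 13 (EXEC): [IRQ0] PC=0: INC 3 -> ACC=12
Event 14 (EXEC): [IRQ0] PC=1: INC 1 -> ACC=13
Event 15 (EXEC): [IRQ0] PC=2: INC 3 -> ACC=16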